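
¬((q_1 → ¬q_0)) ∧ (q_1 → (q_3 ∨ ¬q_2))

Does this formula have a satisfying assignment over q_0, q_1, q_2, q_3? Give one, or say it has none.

q_0=T; q_1=T; q_2=F; q_3=F

  ¬((q_1 → ¬q_0)) = True
    q_1 → ¬q_0 = False
      ¬q_0 = False
  q_1 → (q_3 ∨ ¬q_2) = True
    q_3 ∨ ¬q_2 = True
      ¬q_2 = True
Both conjuncts True, so the formula holds.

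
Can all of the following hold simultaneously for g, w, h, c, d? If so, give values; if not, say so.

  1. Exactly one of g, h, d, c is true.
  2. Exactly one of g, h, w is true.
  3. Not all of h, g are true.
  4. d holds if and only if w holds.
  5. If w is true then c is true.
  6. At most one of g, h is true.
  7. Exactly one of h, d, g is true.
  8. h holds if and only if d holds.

g: True; w: False; h: False; c: False; d: False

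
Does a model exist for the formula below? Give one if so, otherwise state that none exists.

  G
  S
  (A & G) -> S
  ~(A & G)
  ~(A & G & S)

Unit clause (S) forces S = True.
Unit clause (G) forces G = True.
In (~A | ~G) only ~A is left, so A = False.
All clauses satisfied.

S=T, A=F, G=T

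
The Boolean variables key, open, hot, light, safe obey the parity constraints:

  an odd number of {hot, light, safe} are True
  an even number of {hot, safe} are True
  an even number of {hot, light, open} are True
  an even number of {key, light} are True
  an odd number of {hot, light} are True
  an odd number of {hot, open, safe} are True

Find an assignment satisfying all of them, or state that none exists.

key = True; open = True; hot = False; light = True; safe = False

{hot, light, safe}: 1 true → odd ✓
{hot, safe}: 0 true → even ✓
{hot, light, open}: 2 true → even ✓
{key, light}: 2 true → even ✓
{hot, light}: 1 true → odd ✓
{hot, open, safe}: 1 true → odd ✓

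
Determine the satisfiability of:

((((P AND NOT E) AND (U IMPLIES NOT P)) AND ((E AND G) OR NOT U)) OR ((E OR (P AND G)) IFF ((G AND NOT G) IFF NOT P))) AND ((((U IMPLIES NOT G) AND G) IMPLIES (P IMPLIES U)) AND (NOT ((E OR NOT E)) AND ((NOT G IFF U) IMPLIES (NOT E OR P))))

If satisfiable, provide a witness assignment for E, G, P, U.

No satisfying assignment exists.

The conjunct NOT ((E OR NOT E)) is unsatisfiable on its own:
  E=F: evaluates to False.
  E=T: evaluates to False.
So the whole conjunction is unsatisfiable.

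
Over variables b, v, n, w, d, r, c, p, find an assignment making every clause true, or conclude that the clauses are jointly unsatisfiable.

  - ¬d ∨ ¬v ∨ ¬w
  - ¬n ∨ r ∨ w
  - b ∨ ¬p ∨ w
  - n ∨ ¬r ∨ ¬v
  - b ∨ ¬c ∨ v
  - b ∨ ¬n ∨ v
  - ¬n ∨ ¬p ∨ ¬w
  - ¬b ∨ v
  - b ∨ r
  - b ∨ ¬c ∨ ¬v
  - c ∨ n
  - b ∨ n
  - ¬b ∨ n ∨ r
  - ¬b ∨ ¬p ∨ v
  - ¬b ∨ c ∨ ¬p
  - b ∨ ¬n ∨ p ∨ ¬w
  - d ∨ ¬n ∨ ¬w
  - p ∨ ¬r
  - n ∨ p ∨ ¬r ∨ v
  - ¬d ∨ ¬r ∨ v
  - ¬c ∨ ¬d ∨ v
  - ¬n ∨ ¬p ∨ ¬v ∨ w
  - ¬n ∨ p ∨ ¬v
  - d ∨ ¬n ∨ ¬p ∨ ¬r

No satisfying assignment exists.

Case v = True:
  If n = True:
    (¬n ∨ p ∨ ¬v) forces p = True.
    (¬n ∨ ¬p ∨ ¬w) forces w = False.
    clause (¬n ∨ ¬p ∨ ¬v ∨ w) is falsified.
  If n = False:
    (n ∨ ¬r ∨ ¬v) forces r = False.
    (b ∨ r) forces b = True.
    clause (¬b ∨ n ∨ r) is falsified.
  Every sub-case reaches a contradiction.
Case v = False:
  (¬b ∨ v) forces b = False.
  (b ∨ ¬c ∨ v) forces c = False.
  (b ∨ ¬n ∨ v) forces n = False.
  Clause (c ∨ n) is falsified — contradiction.
Both cases fail, so the formula is unsatisfiable.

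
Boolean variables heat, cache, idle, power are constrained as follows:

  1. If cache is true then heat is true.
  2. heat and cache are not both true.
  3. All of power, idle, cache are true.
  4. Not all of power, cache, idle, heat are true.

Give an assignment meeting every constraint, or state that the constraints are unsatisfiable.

Case cache = True:
  (1) with cache=T forces heat = True.
  Constraint (2) is violated (heat=T, cache=T) — contradiction.
Case cache = False:
  Constraint (3) is violated (cache=F) — contradiction.
Both cases fail — unsatisfiable.

Unsatisfiable — no assignment works.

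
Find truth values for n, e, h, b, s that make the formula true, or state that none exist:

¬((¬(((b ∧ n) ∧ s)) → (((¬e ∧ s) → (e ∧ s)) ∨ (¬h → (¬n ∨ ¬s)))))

n=T, e=F, h=F, b=F, s=T

  ¬((¬(((b ∧ n) ∧ s)) → (((¬e ∧ s) → (e ∧ s)) ∨ (¬h → (¬n ∨ ¬s))))) = True
    ¬(((b ∧ n) ∧ s)) → (((¬e ∧ s) → (e ∧ s)) ∨ (¬h → (¬n ∨ ¬s))) = False
      ¬(((b ∧ n) ∧ s)) = True
        (b ∧ n) ∧ s = False
          b ∧ n = False
      ((¬e ∧ s) → (e ∧ s)) ∨ (¬h → (¬n ∨ ¬s)) = False
        (¬e ∧ s) → (e ∧ s) = False
          ¬e ∧ s = True
            ¬e = True
          e ∧ s = False
        ¬h → (¬n ∨ ¬s) = False
          ¬h = True
          ¬n ∨ ¬s = False
            ¬n = False
            ¬s = False
The formula evaluates to True.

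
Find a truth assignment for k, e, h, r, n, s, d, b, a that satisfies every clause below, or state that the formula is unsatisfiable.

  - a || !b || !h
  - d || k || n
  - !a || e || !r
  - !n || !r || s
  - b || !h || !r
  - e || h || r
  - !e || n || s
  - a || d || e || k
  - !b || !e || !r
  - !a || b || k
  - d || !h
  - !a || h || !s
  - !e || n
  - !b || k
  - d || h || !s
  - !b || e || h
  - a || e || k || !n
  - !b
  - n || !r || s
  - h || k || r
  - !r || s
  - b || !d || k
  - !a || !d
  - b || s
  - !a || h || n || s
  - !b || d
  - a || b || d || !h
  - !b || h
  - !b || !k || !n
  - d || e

Unit clause (!b) forces b = False.
In (b || s) only s is left, so s = True.
Set k = True.
Set e = False.
  then (d || e) forces d = True.
  then (!a || !d) forces a = False.
Set h = False.
  then (e || h || r) forces r = True.
Set n = False.
All clauses satisfied.

k=T; e=F; h=F; r=T; n=F; s=T; d=T; b=F; a=F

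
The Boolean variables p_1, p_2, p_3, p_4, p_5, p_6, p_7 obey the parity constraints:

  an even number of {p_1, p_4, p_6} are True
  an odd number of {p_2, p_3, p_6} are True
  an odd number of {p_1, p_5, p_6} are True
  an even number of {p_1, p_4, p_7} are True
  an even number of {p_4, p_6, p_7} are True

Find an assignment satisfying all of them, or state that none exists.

p_1 = False, p_2 = False, p_3 = True, p_4 = False, p_5 = True, p_6 = False, p_7 = False

{p_1, p_4, p_6}: 0 true → even ✓
{p_2, p_3, p_6}: 1 true → odd ✓
{p_1, p_5, p_6}: 1 true → odd ✓
{p_1, p_4, p_7}: 0 true → even ✓
{p_4, p_6, p_7}: 0 true → even ✓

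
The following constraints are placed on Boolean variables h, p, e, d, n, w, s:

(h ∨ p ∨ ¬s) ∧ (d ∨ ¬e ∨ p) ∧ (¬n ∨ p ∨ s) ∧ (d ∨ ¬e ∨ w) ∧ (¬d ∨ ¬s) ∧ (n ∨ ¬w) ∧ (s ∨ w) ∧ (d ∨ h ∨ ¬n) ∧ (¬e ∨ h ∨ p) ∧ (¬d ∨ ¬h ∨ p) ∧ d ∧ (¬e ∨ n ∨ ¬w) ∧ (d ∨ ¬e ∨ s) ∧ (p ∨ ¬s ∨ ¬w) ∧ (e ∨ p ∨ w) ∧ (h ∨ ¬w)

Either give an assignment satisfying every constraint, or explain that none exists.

Unit clause (d) forces d = True.
In (¬d ∨ ¬s) only ¬s is left, so s = False.
In (s ∨ w) only w is left, so w = True.
In (h ∨ ¬w) only h is left, so h = True.
In (n ∨ ¬w) only n is left, so n = True.
In (¬d ∨ ¬h ∨ p) only p is left, so p = True.
Set e = True.
All clauses satisfied.

h = True, p = True, e = True, d = True, n = True, w = True, s = False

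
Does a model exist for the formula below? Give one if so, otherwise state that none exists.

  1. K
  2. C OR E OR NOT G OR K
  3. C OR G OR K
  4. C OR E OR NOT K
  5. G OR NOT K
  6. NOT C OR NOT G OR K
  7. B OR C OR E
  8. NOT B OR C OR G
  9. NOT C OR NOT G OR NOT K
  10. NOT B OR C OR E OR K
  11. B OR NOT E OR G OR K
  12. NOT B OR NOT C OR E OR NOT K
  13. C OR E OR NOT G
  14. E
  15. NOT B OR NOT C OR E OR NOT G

G=T, K=T, B=T, C=F, E=T

Unit clause (K) forces K = True.
In (G OR NOT K) only G is left, so G = True.
In (NOT C OR NOT G OR NOT K) only NOT C is left, so C = False.
In (C OR E OR NOT G) only E is left, so E = True.
Set B = True.
All clauses satisfied.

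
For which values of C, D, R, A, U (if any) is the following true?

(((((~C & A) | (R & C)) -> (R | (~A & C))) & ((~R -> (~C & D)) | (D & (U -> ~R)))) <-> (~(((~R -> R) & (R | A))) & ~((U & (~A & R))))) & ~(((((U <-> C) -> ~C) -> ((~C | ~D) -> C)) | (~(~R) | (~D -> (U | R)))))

Case R = True: the conjunct ((((~C & A) | (R & C)) -> (R | (~A & C))) & ((~R -> (~C & D)) | (D & (U -> ~R)))) <-> (~(((~R -> R) & (R | A))) & ~((U & (~A & R)))) becomes (True & True) <-> (False & ~((U & ~A))) = False.
Case R = False: the formula simplifies to (((~C & A) -> (~A & C)) & ((~C & D) | D)) & ~(((((U <-> C) -> ~C) -> ((~C | ~D) -> C)) | (~D -> U))).
  D = True: the conjunct ~(((((U <-> C) -> ~C) -> ((~C | ~D) -> C)) | (~D -> U))) becomes ~(((((U <-> C) -> ~C) -> (~C -> C)) | True)) = False.
  D = False: the conjunct (~C & D) | D becomes (~C & False) | False = False.
Both cases fail — unsatisfiable.

UNSATISFIABLE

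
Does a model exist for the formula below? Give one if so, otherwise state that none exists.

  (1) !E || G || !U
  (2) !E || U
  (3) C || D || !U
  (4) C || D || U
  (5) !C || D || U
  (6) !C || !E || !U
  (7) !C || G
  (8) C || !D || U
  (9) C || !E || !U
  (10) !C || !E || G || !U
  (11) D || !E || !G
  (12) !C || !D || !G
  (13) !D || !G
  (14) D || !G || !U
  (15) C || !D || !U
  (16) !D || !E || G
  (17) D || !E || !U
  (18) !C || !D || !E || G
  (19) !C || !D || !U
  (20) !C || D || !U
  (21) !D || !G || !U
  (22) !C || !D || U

UNSATISFIABLE

Case C = True:
  (!C || G) forces G = True.
  (!C || !D || !G) forces D = False.
  (!C || D || U) forces U = True.
  Clause (D || !G || !U) is falsified — contradiction.
Case C = False:
  If D = True:
    (C || !D || U) forces U = True.
    clause (C || !D || !U) is falsified.
  If D = False:
    (C || D || !U) forces U = False.
    clause (C || D || U) is falsified.
  Every sub-case reaches a contradiction.
Both cases fail, so the formula is unsatisfiable.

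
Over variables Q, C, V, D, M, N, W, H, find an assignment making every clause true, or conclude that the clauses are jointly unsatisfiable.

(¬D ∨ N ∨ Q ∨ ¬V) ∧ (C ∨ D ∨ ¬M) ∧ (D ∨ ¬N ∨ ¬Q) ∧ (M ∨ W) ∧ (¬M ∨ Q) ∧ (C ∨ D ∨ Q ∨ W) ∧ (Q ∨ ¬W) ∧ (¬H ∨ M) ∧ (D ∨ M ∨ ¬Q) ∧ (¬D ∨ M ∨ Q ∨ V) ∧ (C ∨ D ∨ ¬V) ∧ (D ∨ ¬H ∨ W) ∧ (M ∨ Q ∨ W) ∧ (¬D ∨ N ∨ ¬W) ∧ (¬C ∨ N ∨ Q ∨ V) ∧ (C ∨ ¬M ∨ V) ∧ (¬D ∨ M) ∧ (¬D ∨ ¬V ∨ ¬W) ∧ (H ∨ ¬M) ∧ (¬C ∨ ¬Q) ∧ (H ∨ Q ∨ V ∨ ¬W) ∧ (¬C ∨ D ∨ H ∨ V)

Q = True, C = False, V = True, D = True, M = True, N = True, W = False, H = True

Try Q = False:
  (¬M ∨ Q) forces M = False.
  (M ∨ W) forces W = True.
  clause (Q ∨ ¬W) is falsified — backtrack.
So Q = True.
  then (¬C ∨ ¬Q) forces C = False.
Try V = False:
  (C ∨ ¬M ∨ V) forces M = False.
  (M ∨ W) forces W = True.
  (¬H ∨ M) forces H = False.
  (D ∨ M ∨ ¬Q) forces D = True.
  clause (¬D ∨ M) is falsified — backtrack.
So V = True.
  then (C ∨ D ∨ ¬V) forces D = True.
  then (¬D ∨ M) forces M = True.
  then (¬D ∨ ¬V ∨ ¬W) forces W = False.
  then (H ∨ ¬M) forces H = True.
Set N = True.
All clauses satisfied.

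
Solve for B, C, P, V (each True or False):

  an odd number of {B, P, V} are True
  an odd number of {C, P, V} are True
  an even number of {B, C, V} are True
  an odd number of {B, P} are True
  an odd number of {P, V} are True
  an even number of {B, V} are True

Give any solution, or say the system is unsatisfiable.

B=F; C=F; P=T; V=F

{B, P, V}: 1 true → odd ✓
{C, P, V}: 1 true → odd ✓
{B, C, V}: 0 true → even ✓
{B, P}: 1 true → odd ✓
{P, V}: 1 true → odd ✓
{B, V}: 0 true → even ✓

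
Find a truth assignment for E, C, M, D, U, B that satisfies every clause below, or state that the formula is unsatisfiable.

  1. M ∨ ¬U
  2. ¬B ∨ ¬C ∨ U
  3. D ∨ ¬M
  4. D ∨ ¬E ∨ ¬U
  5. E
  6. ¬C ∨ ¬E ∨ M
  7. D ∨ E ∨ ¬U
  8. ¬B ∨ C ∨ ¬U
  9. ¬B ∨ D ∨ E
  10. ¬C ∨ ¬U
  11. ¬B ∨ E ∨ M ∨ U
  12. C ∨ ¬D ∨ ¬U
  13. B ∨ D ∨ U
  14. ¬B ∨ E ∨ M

E = True; C = False; M = False; D = True; U = False; B = True

Unit clause (E) forces E = True.
Set C = False.
Set M = False.
  then (M ∨ ¬U) forces U = False.
Set D = True.
Set B = True.
All clauses satisfied.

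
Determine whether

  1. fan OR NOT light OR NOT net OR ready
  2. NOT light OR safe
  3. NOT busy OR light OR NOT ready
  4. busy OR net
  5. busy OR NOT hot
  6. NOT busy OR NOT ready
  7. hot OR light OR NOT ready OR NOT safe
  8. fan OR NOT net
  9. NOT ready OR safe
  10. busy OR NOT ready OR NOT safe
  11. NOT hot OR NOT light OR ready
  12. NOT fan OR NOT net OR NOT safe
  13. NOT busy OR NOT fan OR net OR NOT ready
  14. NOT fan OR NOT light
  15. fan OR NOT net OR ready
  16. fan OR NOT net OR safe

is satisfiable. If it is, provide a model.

Set ready = False.
Set hot = False.
Set light = False.
Set fan = True.
Set busy = True.
Set safe = False.
Set net = True.
All clauses satisfied.

ready = False; hot = False; light = False; fan = True; busy = True; safe = False; net = True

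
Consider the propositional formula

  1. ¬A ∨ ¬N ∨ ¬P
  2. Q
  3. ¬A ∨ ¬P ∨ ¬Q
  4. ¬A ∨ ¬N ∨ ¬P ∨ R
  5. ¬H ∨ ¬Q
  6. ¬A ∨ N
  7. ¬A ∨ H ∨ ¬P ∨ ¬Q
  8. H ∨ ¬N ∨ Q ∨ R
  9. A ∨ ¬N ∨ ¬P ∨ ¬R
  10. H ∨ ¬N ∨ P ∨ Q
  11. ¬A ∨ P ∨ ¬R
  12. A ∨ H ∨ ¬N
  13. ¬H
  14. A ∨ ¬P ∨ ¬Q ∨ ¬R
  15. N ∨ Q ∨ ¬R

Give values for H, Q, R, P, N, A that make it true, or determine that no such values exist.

H = False, Q = True, R = True, P = False, N = False, A = False

Unit clause (Q) forces Q = True.
In (¬H ∨ ¬Q) only ¬H is left, so H = False.
Set R = True.
Try P = True:
  (¬A ∨ ¬P ∨ ¬Q) forces A = False.
  clause (A ∨ ¬P ∨ ¬Q ∨ ¬R) is falsified — backtrack.
So P = False.
  then (¬A ∨ P ∨ ¬R) forces A = False.
  then (A ∨ H ∨ ¬N) forces N = False.
All clauses satisfied.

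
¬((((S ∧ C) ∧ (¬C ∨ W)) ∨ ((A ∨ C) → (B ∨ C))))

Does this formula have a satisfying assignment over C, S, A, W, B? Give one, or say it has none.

C=F, S=F, A=T, W=F, B=F

  ¬((((S ∧ C) ∧ (¬C ∨ W)) ∨ ((A ∨ C) → (B ∨ C)))) = True
    ((S ∧ C) ∧ (¬C ∨ W)) ∨ ((A ∨ C) → (B ∨ C)) = False
      (S ∧ C) ∧ (¬C ∨ W) = False
        S ∧ C = False
        ¬C ∨ W = True
          ¬C = True
      (A ∨ C) → (B ∨ C) = False
        A ∨ C = True
        B ∨ C = False
The formula evaluates to True.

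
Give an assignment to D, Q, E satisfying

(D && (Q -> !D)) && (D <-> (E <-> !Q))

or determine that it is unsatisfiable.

D = True, Q = False, E = True

  D && (Q -> !D) = True
    Q -> !D = True
      !D = False
  D <-> (E <-> !Q) = True
    E <-> !Q = True
      !Q = True
Both conjuncts True, so the formula holds.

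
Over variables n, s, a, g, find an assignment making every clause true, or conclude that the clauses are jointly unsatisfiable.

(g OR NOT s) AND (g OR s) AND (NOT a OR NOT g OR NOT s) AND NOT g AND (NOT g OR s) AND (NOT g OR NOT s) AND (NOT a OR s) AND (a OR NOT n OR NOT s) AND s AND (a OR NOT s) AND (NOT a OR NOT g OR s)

Case s = True:
  (g OR NOT s) forces g = True.
  Clause (NOT g) is falsified — contradiction.
Case s = False:
  Clause (s) is falsified — contradiction.
Both cases fail, so the formula is unsatisfiable.

The formula is unsatisfiable.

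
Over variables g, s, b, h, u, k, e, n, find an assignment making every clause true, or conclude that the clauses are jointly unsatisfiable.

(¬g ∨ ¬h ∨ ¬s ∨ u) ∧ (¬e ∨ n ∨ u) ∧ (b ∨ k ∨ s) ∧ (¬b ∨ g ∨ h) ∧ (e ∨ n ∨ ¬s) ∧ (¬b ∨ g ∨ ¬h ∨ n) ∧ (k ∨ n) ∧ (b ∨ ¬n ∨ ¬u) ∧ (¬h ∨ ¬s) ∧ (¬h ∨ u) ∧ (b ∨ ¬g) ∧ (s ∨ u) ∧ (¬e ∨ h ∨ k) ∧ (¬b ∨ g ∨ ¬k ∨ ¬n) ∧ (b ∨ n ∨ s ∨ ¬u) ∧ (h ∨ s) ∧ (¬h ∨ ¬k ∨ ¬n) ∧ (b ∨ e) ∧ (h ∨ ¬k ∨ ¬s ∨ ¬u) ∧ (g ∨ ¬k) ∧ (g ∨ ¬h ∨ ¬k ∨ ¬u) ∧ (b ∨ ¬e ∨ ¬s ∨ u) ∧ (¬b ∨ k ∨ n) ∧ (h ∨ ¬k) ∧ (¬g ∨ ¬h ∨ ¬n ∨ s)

Set g = True.
  then (b ∨ ¬g) forces b = True.
Set s = False.
  then (s ∨ u) forces u = True.
  then (h ∨ s) forces h = True.
  then (¬g ∨ ¬h ∨ ¬n ∨ s) forces n = False.
  then (k ∨ n) forces k = True.
Set e = False.
All clauses satisfied.

g: True, s: False, b: True, h: True, u: True, k: True, e: False, n: False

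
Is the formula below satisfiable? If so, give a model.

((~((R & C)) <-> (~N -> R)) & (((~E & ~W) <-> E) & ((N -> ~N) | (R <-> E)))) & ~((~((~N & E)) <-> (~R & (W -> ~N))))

C: False; N: True; E: False; W: True; R: False

  (~((R & C)) <-> (~N -> R)) & (((~E & ~W) <-> E) & ((N -> ~N) | (R <-> E))) = True
    ~((R & C)) <-> (~N -> R) = True
      ~((R & C)) = True
        R & C = False
      ~N -> R = True
        ~N = False
    ((~E & ~W) <-> E) & ((N -> ~N) | (R <-> E)) = True
      (~E & ~W) <-> E = True
        ~E & ~W = False
          ~E = True
          ~W = False
      (N -> ~N) | (R <-> E) = True
        N -> ~N = False
          ~N = False
        R <-> E = True
  ~((~((~N & E)) <-> (~R & (W -> ~N)))) = True
    ~((~N & E)) <-> (~R & (W -> ~N)) = False
      ~((~N & E)) = True
        ~N & E = False
          ~N = False
      ~R & (W -> ~N) = False
        ~R = True
        W -> ~N = False
          ~N = False
Both conjuncts True, so the formula holds.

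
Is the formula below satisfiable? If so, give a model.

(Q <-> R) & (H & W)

Q = False, H = True, R = False, W = True

  Q <-> R = True
  H & W = True
Both conjuncts True, so the formula holds.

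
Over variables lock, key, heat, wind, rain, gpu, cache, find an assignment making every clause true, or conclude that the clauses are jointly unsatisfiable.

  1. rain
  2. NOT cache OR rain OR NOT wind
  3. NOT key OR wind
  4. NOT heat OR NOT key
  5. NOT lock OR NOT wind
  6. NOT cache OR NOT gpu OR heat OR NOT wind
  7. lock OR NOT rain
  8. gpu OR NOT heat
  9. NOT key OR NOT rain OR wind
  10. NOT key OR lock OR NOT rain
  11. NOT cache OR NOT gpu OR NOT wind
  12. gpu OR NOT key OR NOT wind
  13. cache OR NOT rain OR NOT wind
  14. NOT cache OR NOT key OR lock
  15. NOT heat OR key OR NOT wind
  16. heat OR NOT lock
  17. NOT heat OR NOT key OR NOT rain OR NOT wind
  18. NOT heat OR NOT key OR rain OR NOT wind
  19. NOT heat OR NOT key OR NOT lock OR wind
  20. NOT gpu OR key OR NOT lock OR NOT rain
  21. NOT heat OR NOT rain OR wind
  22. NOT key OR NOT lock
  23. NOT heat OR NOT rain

UNSATISFIABLE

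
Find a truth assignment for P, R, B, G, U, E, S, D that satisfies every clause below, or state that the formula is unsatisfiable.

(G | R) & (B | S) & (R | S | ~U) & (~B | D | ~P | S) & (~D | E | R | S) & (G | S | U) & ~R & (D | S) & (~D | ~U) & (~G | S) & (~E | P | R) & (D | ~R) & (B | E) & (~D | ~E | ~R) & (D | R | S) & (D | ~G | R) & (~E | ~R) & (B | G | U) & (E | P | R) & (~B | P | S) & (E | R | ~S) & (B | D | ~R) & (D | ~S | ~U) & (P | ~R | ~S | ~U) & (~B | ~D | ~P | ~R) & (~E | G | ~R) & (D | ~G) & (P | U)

Unit clause (~R) forces R = False.
In (G | R) only G is left, so G = True.
In (~G | S) only S is left, so S = True.
In (D | ~G | R) only D is left, so D = True.
In (E | R | ~S) only E is left, so E = True.
In (~D | ~U) only ~U is left, so U = False.
In (~E | P | R) only P is left, so P = True.
Set B = False.
All clauses satisfied.

P = True; R = False; B = False; G = True; U = False; E = True; S = True; D = True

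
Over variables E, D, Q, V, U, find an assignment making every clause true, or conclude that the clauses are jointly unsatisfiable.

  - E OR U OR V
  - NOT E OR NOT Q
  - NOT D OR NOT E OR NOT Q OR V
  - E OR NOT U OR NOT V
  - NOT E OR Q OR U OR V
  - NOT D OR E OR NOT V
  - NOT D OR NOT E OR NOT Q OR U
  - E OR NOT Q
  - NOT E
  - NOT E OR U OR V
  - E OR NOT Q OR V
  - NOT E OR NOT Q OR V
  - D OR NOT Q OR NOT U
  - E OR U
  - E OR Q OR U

Unit clause (NOT E) forces E = False.
In (E OR U) only U is left, so U = True.
In (E OR NOT U OR NOT V) only NOT V is left, so V = False.
In (E OR NOT Q) only NOT Q is left, so Q = False.
Set D = False.
All clauses satisfied.

E = False, D = False, Q = False, V = False, U = True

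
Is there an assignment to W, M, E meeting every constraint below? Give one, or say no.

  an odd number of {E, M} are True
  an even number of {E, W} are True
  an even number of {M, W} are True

Adding constraints 1, 2, 3 mod 2: every variable appears an even number of times on the left, so the left side is 0.
But the right sides sum to 1 (mod 2). 0 ≠ 1 — the system is inconsistent.

Unsatisfiable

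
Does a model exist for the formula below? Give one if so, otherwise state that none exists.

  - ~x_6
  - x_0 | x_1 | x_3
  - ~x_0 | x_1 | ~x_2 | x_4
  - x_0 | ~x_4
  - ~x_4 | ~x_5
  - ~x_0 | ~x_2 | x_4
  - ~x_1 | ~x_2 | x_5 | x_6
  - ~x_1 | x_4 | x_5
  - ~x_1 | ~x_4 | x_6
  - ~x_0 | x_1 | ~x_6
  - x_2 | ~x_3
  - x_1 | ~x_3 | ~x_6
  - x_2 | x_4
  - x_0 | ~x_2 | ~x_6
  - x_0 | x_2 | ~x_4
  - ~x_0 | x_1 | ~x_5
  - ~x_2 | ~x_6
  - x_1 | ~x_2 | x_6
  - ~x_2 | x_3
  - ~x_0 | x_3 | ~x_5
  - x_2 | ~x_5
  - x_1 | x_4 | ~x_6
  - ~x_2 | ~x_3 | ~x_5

x_0=T; x_1=F; x_2=F; x_3=F; x_4=T; x_5=F; x_6=F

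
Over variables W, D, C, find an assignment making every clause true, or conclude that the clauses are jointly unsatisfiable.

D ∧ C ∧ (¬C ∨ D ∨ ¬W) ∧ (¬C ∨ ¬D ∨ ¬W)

W = False; D = True; C = True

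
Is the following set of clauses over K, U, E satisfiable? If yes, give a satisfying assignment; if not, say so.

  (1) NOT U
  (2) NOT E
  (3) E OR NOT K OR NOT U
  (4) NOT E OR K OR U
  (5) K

Unit clause (NOT U) forces U = False.
Unit clause (NOT E) forces E = False.
Unit clause (K) forces K = True.
Check each clause:
  (NOT U): NOT U holds.
  (NOT E): NOT E holds.
  (E OR NOT K OR NOT U): NOT U holds.
  (NOT E OR K OR U): NOT E holds.
  (K): K holds.
All clauses satisfied.

K=T, U=F, E=F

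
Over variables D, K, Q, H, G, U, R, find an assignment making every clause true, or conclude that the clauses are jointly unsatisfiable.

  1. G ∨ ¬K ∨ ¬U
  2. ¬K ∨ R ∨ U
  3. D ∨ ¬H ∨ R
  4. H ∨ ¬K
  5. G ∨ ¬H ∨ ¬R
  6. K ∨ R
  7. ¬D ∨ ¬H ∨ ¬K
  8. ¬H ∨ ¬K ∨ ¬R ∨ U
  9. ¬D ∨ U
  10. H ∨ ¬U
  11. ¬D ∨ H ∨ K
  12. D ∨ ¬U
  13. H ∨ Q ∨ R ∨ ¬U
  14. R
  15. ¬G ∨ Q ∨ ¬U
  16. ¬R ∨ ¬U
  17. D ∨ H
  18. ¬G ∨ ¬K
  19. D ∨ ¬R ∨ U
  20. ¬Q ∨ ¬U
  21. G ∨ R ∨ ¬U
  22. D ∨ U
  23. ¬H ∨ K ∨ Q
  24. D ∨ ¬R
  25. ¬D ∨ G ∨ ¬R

Case R = True:
  (¬R ∨ ¬U) forces U = False.
  (¬D ∨ U) forces D = False.
  Clause (D ∨ ¬R ∨ U) is falsified — contradiction.
Case R = False:
  Clause (R) is falsified — contradiction.
Both cases fail, so the formula is unsatisfiable.

UNSATISFIABLE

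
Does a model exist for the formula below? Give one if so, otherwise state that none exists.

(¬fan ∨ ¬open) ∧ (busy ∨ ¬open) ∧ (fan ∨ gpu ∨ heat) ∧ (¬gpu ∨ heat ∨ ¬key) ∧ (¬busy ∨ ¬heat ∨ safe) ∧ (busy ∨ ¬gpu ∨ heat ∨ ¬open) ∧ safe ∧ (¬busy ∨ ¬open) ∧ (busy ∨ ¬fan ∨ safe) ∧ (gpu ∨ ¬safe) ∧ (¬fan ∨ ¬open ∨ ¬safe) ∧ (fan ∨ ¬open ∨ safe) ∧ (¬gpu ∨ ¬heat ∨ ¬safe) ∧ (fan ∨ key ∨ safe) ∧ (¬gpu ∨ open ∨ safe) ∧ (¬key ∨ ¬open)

gpu: True, busy: False, heat: False, fan: True, open: False, key: False, safe: True

Unit clause (safe) forces safe = True.
In (gpu ∨ ¬safe) only gpu is left, so gpu = True.
In (¬gpu ∨ ¬heat ∨ ¬safe) only ¬heat is left, so heat = False.
In (¬gpu ∨ heat ∨ ¬key) only ¬key is left, so key = False.
Set busy = False.
  then (busy ∨ ¬open) forces open = False.
Set fan = True.
All clauses satisfied.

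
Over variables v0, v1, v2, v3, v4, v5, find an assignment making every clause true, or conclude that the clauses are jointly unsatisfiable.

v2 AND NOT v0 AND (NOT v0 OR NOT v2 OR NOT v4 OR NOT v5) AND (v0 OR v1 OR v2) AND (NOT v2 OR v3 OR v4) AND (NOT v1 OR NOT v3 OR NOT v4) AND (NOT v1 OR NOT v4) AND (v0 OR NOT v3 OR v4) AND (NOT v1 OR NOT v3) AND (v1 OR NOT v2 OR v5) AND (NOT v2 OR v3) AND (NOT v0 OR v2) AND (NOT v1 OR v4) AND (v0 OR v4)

Unit clause (v2) forces v2 = True.
Unit clause (NOT v0) forces v0 = False.
In (NOT v2 OR v3) only v3 is left, so v3 = True.
In (v0 OR v4) only v4 is left, so v4 = True.
In (NOT v1 OR NOT v3 OR NOT v4) only NOT v1 is left, so v1 = False.
In (v1 OR NOT v2 OR v5) only v5 is left, so v5 = True.
All clauses satisfied.

v0 = False; v1 = False; v2 = True; v3 = True; v4 = True; v5 = True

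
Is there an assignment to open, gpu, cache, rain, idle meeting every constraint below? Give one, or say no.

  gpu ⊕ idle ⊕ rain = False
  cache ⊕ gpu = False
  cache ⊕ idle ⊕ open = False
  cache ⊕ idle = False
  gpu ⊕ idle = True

Adding constraints 2, 4, 5 mod 2: every variable appears an even number of times on the left, so the left side is 0.
But the right sides sum to 1 (mod 2). 0 ≠ 1 — the system is inconsistent.

Unsatisfiable — no assignment works.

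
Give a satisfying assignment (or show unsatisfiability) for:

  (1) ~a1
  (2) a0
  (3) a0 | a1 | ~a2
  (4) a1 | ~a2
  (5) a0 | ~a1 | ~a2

a0 = True, a1 = False, a2 = False

Unit clause (~a1) forces a1 = False.
Unit clause (a0) forces a0 = True.
In (a1 | ~a2) only ~a2 is left, so a2 = False.
All clauses satisfied.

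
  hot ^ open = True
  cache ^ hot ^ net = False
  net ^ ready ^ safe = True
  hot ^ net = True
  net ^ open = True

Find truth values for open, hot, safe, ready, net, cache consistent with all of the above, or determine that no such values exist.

Unsatisfiable

Adding constraints 1, 4, 5 mod 2: every variable appears an even number of times on the left, so the left side is 0.
But the right sides sum to 1 (mod 2). 0 ≠ 1 — the system is inconsistent.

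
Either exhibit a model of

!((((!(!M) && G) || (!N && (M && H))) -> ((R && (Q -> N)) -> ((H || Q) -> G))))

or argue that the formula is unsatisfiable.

G = False, R = True, M = True, N = False, H = True, Q = False

  !((((!(!M) && G) || (!N && (M && H))) -> ((R && (Q -> N)) -> ((H || Q) -> G)))) = True
    ((!(!M) && G) || (!N && (M && H))) -> ((R && (Q -> N)) -> ((H || Q) -> G)) = False
      (!(!M) && G) || (!N && (M && H)) = True
        !(!M) && G = False
          !(!M) = True
            !M = False
        !N && (M && H) = True
          !N = True
          M && H = True
      (R && (Q -> N)) -> ((H || Q) -> G) = False
        R && (Q -> N) = True
          Q -> N = True
        (H || Q) -> G = False
          H || Q = True
The formula evaluates to True.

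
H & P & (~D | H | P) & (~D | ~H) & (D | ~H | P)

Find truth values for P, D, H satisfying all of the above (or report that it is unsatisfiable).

Unit clause (H) forces H = True.
Unit clause (P) forces P = True.
In (~D | ~H) only ~D is left, so D = False.
Check each clause:
  (H): H holds.
  (P): P holds.
  (~D | H | P): ~D holds.
  (~D | ~H): ~D holds.
  (D | ~H | P): P holds.
All clauses satisfied.

P = True; D = False; H = True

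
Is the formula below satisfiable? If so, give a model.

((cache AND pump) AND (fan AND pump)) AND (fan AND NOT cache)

UNSATISFIABLE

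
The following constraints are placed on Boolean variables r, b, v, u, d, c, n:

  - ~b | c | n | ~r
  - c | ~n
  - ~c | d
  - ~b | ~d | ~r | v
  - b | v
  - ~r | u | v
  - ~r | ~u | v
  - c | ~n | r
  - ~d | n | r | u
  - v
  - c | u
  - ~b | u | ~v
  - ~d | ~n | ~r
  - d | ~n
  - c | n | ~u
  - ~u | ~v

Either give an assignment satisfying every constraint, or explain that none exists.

r = True, b = False, v = True, u = False, d = True, c = True, n = False

Unit clause (v) forces v = True.
In (~u | ~v) only ~u is left, so u = False.
In (c | u) only c is left, so c = True.
In (~b | u | ~v) only ~b is left, so b = False.
In (~c | d) only d is left, so d = True.
Set r = True.
  then (~d | ~n | ~r) forces n = False.
All clauses satisfied.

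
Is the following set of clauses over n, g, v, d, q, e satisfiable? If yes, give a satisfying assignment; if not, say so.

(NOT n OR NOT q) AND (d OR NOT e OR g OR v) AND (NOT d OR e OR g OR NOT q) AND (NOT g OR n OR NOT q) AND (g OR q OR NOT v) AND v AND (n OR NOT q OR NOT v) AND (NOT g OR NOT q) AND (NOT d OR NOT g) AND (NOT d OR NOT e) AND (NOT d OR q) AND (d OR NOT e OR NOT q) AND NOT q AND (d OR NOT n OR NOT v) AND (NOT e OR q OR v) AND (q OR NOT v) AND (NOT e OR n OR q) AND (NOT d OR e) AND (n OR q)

Case v = True:
  (NOT q) forces q = False.
  Clause (q OR NOT v) is falsified — contradiction.
Case v = False:
  Clause (v) is falsified — contradiction.
Both cases fail, so the formula is unsatisfiable.

No satisfying assignment exists.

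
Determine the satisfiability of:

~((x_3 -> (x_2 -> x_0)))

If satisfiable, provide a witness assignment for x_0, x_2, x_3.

x_0: False, x_2: True, x_3: True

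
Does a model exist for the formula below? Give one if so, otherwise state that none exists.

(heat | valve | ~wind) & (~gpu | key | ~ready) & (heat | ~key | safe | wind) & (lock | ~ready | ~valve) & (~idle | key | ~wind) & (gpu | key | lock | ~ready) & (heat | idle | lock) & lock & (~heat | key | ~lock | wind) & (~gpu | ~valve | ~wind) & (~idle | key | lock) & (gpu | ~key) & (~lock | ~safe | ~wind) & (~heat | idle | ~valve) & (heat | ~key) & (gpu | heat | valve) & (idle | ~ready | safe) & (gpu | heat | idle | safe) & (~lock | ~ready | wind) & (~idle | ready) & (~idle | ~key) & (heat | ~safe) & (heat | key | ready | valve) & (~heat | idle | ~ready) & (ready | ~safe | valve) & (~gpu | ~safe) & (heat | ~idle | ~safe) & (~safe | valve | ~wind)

safe = False, ready = False, lock = True, idle = False, gpu = True, wind = True, key = False, heat = True, valve = False

Unit clause (lock) forces lock = True.
Set safe = False.
Try ready = True:
  (idle | ~ready | safe) forces idle = True.
  (~lock | ~ready | wind) forces wind = True.
  (~idle | key | ~wind) forces key = True.
  clause (~idle | ~key) is falsified — backtrack.
So ready = False.
  then (~idle | ready) forces idle = False.
Set gpu = True.
Set wind = True.
  then (~gpu | ~valve | ~wind) forces valve = False.
  then (heat | valve | ~wind) forces heat = True.
Set key = False.
All clauses satisfied.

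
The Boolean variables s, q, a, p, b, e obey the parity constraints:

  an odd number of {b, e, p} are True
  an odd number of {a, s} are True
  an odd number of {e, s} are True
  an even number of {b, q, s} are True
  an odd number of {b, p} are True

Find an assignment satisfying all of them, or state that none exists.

s=T, q=F, a=F, p=F, b=T, e=F

{b, e, p}: 1 true → odd ✓
{a, s}: 1 true → odd ✓
{e, s}: 1 true → odd ✓
{b, q, s}: 2 true → even ✓
{b, p}: 1 true → odd ✓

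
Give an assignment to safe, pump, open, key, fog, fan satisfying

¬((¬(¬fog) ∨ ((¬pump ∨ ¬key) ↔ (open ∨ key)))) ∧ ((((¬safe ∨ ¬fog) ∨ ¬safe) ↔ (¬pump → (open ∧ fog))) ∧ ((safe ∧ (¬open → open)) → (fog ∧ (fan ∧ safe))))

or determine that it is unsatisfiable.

safe = False, pump = True, open = True, key = True, fog = False, fan = True

  ¬((¬(¬fog) ∨ ((¬pump ∨ ¬key) ↔ (open ∨ key)))) = True
    ¬(¬fog) ∨ ((¬pump ∨ ¬key) ↔ (open ∨ key)) = False
      ¬(¬fog) = False
        ¬fog = True
      (¬pump ∨ ¬key) ↔ (open ∨ key) = False
        ¬pump ∨ ¬key = False
          ¬pump = False
          ¬key = False
        open ∨ key = True
  (((¬safe ∨ ¬fog) ∨ ¬safe) ↔ (¬pump → (open ∧ fog))) ∧ ((safe ∧ (¬open → open)) → (fog ∧ (fan ∧ safe))) = True
    ((¬safe ∨ ¬fog) ∨ ¬safe) ↔ (¬pump → (open ∧ fog)) = True
      (¬safe ∨ ¬fog) ∨ ¬safe = True
        ¬safe ∨ ¬fog = True
          ¬safe = True
          ¬fog = True
        ¬safe = True
      ¬pump → (open ∧ fog) = True
        ¬pump = False
        open ∧ fog = False
    (safe ∧ (¬open → open)) → (fog ∧ (fan ∧ safe)) = True
      safe ∧ (¬open → open) = False
        ¬open → open = True
          ¬open = False
      fog ∧ (fan ∧ safe) = False
        fan ∧ safe = False
Both conjuncts True, so the formula holds.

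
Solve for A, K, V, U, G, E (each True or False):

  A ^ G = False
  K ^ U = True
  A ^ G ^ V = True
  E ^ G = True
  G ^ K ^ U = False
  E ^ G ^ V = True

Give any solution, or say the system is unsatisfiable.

Adding constraints 1, 3, 4, 6 mod 2: every variable appears an even number of times on the left, so the left side is 0.
But the right sides sum to 1 (mod 2). 0 ≠ 1 — the system is inconsistent.

No satisfying assignment exists.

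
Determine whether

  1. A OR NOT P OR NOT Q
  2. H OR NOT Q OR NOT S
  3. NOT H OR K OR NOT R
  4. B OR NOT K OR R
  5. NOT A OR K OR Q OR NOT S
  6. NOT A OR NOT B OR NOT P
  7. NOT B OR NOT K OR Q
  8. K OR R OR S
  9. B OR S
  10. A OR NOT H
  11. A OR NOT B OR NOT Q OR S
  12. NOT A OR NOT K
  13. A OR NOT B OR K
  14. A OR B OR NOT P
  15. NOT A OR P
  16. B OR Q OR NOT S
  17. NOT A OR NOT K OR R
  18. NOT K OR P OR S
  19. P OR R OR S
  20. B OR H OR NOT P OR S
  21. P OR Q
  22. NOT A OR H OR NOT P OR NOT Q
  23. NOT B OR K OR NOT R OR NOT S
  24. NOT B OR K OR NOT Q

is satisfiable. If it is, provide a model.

P = True, A = True, S = True, H = True, R = False, K = False, B = False, Q = True

Set P = True.
Set A = True.
  then (NOT A OR NOT B OR NOT P) forces B = False.
  then (B OR S) forces S = True.
  then (NOT A OR NOT K) forces K = False.
  then (B OR Q OR NOT S) forces Q = True.
  then (NOT A OR H OR NOT P OR NOT Q) forces H = True.
  then (NOT H OR K OR NOT R) forces R = False.
All clauses satisfied.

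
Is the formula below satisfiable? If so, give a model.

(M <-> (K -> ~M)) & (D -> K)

K=F; M=T; D=F

  M <-> (K -> ~M) = True
    K -> ~M = True
      ~M = False
  D -> K = True
Both conjuncts True, so the formula holds.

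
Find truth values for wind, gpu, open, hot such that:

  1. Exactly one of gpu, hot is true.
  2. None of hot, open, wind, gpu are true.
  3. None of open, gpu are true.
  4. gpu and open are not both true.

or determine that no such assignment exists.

Case gpu = True:
  Constraint (2) is violated (gpu=T) — contradiction.
Case gpu = False:
  (1) with gpu=F forces hot = True.
  Constraint (2) is violated (hot=T) — contradiction.
Both cases fail — unsatisfiable.

UNSATISFIABLE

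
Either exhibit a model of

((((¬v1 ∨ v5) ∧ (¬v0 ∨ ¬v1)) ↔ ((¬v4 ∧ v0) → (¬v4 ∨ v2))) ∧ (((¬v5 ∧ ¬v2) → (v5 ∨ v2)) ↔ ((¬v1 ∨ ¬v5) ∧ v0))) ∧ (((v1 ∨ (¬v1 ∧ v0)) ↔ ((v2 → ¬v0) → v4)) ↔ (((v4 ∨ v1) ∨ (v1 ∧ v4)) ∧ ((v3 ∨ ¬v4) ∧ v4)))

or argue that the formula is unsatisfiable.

v0: True, v1: False, v2: False, v3: True, v4: False, v5: True

  (((¬v1 ∨ v5) ∧ (¬v0 ∨ ¬v1)) ↔ ((¬v4 ∧ v0) → (¬v4 ∨ v2))) ∧ (((¬v5 ∧ ¬v2) → (v5 ∨ v2)) ↔ ((¬v1 ∨ ¬v5) ∧ v0)) = True
    ((¬v1 ∨ v5) ∧ (¬v0 ∨ ¬v1)) ↔ ((¬v4 ∧ v0) → (¬v4 ∨ v2)) = True
      (¬v1 ∨ v5) ∧ (¬v0 ∨ ¬v1) = True
        ¬v1 ∨ v5 = True
          ¬v1 = True
        ¬v0 ∨ ¬v1 = True
          ¬v0 = False
          ¬v1 = True
      (¬v4 ∧ v0) → (¬v4 ∨ v2) = True
        ¬v4 ∧ v0 = True
          ¬v4 = True
        ¬v4 ∨ v2 = True
          ¬v4 = True
    ((¬v5 ∧ ¬v2) → (v5 ∨ v2)) ↔ ((¬v1 ∨ ¬v5) ∧ v0) = True
      (¬v5 ∧ ¬v2) → (v5 ∨ v2) = True
        ¬v5 ∧ ¬v2 = False
          ¬v5 = False
          ¬v2 = True
        v5 ∨ v2 = True
      (¬v1 ∨ ¬v5) ∧ v0 = True
        ¬v1 ∨ ¬v5 = True
          ¬v1 = True
          ¬v5 = False
  ((v1 ∨ (¬v1 ∧ v0)) ↔ ((v2 → ¬v0) → v4)) ↔ (((v4 ∨ v1) ∨ (v1 ∧ v4)) ∧ ((v3 ∨ ¬v4) ∧ v4)) = True
    (v1 ∨ (¬v1 ∧ v0)) ↔ ((v2 → ¬v0) → v4) = False
      v1 ∨ (¬v1 ∧ v0) = True
        ¬v1 ∧ v0 = True
          ¬v1 = True
      (v2 → ¬v0) → v4 = False
        v2 → ¬v0 = True
          ¬v0 = False
    ((v4 ∨ v1) ∨ (v1 ∧ v4)) ∧ ((v3 ∨ ¬v4) ∧ v4) = False
      (v4 ∨ v1) ∨ (v1 ∧ v4) = False
        v4 ∨ v1 = False
        v1 ∧ v4 = False
      (v3 ∨ ¬v4) ∧ v4 = False
        v3 ∨ ¬v4 = True
          ¬v4 = True
Both conjuncts True, so the formula holds.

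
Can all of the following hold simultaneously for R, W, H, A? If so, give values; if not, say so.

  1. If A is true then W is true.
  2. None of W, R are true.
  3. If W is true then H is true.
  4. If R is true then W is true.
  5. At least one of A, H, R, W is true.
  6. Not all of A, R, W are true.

R = False, W = False, H = True, A = False

  (1) A=F ⇒ W: vacuous ✓
  (2) {W, R}: 0 true — none ✓
  (3) W=F ⇒ H: vacuous ✓
  (4) R=F ⇒ W: vacuous ✓
  (5) {A, H, R, W}: 1 true — at least one ✓
  (6) {A, R, W}: 0/3 true — not all ✓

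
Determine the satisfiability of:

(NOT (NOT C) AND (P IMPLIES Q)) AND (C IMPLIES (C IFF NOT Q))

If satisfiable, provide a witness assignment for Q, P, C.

Q=F, P=F, C=T

  NOT (NOT C) AND (P IMPLIES Q) = True
    NOT (NOT C) = True
      NOT C = False
    P IMPLIES Q = True
  C IMPLIES (C IFF NOT Q) = True
    C IFF NOT Q = True
      NOT Q = True
Both conjuncts True, so the formula holds.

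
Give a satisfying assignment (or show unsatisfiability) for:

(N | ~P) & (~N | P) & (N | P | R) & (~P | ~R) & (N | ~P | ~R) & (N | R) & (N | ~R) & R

No satisfying assignment exists.

Case R = True:
  (~P | ~R) forces P = False.
  (~N | P) forces N = False.
  Clause (N | ~R) is falsified — contradiction.
Case R = False:
  Clause (R) is falsified — contradiction.
Both cases fail, so the formula is unsatisfiable.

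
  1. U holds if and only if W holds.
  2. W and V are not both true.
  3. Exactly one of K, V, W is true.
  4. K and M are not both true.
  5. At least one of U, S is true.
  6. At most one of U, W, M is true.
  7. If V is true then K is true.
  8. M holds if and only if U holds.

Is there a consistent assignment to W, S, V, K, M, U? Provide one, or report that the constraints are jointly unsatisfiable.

W: False, S: True, V: False, K: True, M: False, U: False

  (1) U=F, W=F — same ✓
  (2) W=F, V=F — not both ✓
  (3) {K, V, W}: 1 true — exactly one ✓
  (4) K=T, M=F — not both ✓
  (5) {U, S}: 1 true — at least one ✓
  (6) {U, W, M}: 0 true — at most one ✓
  (7) V=F ⇒ K: vacuous ✓
  (8) M=F, U=F — same ✓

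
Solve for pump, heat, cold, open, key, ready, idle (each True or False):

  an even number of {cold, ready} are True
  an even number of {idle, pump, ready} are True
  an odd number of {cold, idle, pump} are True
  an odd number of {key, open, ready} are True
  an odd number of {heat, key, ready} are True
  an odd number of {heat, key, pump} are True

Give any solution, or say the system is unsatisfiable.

Unsatisfiable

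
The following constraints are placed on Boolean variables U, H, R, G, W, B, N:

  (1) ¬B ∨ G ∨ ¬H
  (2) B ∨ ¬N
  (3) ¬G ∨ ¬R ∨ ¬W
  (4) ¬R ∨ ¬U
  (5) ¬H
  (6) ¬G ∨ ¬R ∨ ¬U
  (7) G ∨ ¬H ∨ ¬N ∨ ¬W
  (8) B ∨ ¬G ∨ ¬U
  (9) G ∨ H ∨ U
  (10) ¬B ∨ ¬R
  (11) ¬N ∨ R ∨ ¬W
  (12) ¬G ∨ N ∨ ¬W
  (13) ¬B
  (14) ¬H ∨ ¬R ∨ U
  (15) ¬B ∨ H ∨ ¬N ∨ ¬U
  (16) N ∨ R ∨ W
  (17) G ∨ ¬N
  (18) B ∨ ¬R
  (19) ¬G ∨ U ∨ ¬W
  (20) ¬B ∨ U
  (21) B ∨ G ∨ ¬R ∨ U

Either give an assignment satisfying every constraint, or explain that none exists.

Unit clause (¬H) forces H = False.
Unit clause (¬B) forces B = False.
In (B ∨ ¬R) only ¬R is left, so R = False.
In (B ∨ ¬N) only ¬N is left, so N = False.
In (N ∨ R ∨ W) only W is left, so W = True.
In (¬G ∨ N ∨ ¬W) only ¬G is left, so G = False.
In (G ∨ H ∨ U) only U is left, so U = True.
All clauses satisfied.

U = True, H = False, R = False, G = False, W = True, B = False, N = False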